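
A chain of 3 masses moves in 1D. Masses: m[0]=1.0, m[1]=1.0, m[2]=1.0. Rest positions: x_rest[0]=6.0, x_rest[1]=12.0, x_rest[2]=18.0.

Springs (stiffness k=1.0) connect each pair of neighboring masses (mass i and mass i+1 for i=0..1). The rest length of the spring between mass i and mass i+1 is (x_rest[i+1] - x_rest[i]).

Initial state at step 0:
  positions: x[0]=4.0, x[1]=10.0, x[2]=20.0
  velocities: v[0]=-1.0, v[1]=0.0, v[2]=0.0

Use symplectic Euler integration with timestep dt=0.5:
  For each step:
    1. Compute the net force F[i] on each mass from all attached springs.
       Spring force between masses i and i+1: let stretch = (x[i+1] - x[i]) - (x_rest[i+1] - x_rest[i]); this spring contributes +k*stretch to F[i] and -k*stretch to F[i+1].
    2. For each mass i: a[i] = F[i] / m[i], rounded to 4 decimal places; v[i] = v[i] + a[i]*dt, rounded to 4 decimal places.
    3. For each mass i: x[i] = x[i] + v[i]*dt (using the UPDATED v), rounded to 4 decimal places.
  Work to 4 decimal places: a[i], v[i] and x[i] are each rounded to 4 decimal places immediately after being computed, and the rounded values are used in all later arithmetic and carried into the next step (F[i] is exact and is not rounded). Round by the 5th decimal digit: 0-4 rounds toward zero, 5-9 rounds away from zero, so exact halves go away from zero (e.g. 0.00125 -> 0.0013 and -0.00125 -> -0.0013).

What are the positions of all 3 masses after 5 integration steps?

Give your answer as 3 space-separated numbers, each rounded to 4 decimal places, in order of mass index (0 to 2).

Step 0: x=[4.0000 10.0000 20.0000] v=[-1.0000 0.0000 0.0000]
Step 1: x=[3.5000 11.0000 19.0000] v=[-1.0000 2.0000 -2.0000]
Step 2: x=[3.3750 12.1250 17.5000] v=[-0.2500 2.2500 -3.0000]
Step 3: x=[3.9375 12.4063 16.1563] v=[1.1250 0.5625 -2.6875]
Step 4: x=[5.1172 11.5079 15.3751] v=[2.3594 -1.7969 -1.5625]
Step 5: x=[6.3946 9.9786 15.1271] v=[2.5548 -3.0587 -0.4961]

Answer: 6.3946 9.9786 15.1271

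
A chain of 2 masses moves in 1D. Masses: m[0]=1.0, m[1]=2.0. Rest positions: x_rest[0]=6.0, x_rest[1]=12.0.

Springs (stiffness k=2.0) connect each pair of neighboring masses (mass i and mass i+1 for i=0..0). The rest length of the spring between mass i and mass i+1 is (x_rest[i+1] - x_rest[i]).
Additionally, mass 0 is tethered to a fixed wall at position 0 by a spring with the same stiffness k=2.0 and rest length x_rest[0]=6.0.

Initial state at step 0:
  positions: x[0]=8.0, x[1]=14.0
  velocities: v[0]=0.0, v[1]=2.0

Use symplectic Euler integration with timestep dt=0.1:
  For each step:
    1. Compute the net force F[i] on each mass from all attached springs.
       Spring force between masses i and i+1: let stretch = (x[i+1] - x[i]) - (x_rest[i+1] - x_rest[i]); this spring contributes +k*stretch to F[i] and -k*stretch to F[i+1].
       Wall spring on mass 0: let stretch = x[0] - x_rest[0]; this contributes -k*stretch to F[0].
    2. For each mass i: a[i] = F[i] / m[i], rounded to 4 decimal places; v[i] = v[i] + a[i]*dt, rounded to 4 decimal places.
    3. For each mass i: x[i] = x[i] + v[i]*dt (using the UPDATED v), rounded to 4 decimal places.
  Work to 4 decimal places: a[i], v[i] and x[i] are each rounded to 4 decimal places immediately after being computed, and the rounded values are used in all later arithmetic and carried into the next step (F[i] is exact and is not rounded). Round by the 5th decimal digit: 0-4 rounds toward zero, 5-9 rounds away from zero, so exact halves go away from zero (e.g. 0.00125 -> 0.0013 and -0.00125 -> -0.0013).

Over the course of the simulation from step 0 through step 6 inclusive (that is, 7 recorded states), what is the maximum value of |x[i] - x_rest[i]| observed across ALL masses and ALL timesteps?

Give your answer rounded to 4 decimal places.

Answer: 3.1069

Derivation:
Step 0: x=[8.0000 14.0000] v=[0.0000 2.0000]
Step 1: x=[7.9600 14.2000] v=[-0.4000 2.0000]
Step 2: x=[7.8856 14.3976] v=[-0.7440 1.9760]
Step 3: x=[7.7837 14.5901] v=[-1.0187 1.9248]
Step 4: x=[7.6623 14.7745] v=[-1.2142 1.8442]
Step 5: x=[7.5299 14.9478] v=[-1.3242 1.7330]
Step 6: x=[7.3952 15.1069] v=[-1.3466 1.5912]
Max displacement = 3.1069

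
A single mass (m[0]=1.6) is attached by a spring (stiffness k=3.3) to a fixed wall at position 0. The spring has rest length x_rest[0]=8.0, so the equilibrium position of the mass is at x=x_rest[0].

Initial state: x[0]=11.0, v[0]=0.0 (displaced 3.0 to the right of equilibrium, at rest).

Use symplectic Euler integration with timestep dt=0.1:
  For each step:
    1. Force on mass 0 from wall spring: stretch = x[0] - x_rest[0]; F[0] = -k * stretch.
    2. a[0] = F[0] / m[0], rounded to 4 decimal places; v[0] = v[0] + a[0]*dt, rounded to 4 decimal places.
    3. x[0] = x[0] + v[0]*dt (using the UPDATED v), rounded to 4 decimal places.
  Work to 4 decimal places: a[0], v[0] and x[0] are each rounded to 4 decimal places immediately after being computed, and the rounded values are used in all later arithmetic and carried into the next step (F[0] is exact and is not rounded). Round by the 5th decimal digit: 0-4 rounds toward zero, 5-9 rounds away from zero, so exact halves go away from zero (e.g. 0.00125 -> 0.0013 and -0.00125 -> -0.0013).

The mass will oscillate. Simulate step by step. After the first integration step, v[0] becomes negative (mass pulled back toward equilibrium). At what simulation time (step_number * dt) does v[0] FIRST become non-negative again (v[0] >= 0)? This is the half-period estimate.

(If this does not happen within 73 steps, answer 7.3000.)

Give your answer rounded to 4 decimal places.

Step 0: x=[11.0000] v=[0.0000]
Step 1: x=[10.9381] v=[-0.6188]
Step 2: x=[10.8156] v=[-1.2248]
Step 3: x=[10.6351] v=[-1.8055]
Step 4: x=[10.4002] v=[-2.3490]
Step 5: x=[10.1158] v=[-2.8440]
Step 6: x=[9.7878] v=[-3.2804]
Step 7: x=[9.4229] v=[-3.6491]
Step 8: x=[9.0286] v=[-3.9426]
Step 9: x=[8.6131] v=[-4.1548]
Step 10: x=[8.1850] v=[-4.2813]
Step 11: x=[7.7531] v=[-4.3195]
Step 12: x=[7.3262] v=[-4.2686]
Step 13: x=[6.9132] v=[-4.1296]
Step 14: x=[6.5227] v=[-3.9055]
Step 15: x=[6.1626] v=[-3.6008]
Step 16: x=[5.8404] v=[-3.2218]
Step 17: x=[5.5628] v=[-2.7764]
Step 18: x=[5.3354] v=[-2.2737]
Step 19: x=[5.1630] v=[-1.7241]
Step 20: x=[5.0491] v=[-1.1390]
Step 21: x=[4.9961] v=[-0.5304]
Step 22: x=[5.0050] v=[0.0892]
First v>=0 after going negative at step 22, time=2.2000

Answer: 2.2000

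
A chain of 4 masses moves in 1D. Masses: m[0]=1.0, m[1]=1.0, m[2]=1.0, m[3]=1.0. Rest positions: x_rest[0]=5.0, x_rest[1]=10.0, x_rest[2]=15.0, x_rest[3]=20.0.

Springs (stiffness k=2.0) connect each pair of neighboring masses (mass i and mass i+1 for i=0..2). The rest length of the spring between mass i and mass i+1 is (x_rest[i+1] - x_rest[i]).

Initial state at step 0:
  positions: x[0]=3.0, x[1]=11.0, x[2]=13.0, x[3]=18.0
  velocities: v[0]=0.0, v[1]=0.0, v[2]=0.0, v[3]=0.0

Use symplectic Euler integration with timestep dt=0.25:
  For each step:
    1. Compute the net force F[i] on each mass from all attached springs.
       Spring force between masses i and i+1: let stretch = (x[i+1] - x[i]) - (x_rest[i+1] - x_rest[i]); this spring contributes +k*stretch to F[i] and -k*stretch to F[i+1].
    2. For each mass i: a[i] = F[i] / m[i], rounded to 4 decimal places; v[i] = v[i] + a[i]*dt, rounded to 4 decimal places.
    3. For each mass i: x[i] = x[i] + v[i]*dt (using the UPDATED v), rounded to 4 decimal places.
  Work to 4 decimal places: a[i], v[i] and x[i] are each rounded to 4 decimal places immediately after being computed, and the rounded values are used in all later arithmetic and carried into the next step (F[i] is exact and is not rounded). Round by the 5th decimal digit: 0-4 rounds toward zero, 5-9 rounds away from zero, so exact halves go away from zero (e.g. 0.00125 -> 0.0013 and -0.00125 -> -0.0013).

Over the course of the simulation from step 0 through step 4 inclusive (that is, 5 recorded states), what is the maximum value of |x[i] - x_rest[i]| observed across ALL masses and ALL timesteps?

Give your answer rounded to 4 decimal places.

Answer: 3.0151

Derivation:
Step 0: x=[3.0000 11.0000 13.0000 18.0000] v=[0.0000 0.0000 0.0000 0.0000]
Step 1: x=[3.3750 10.2500 13.3750 18.0000] v=[1.5000 -3.0000 1.5000 0.0000]
Step 2: x=[3.9844 9.0313 13.9375 18.0469] v=[2.4375 -4.8750 2.2500 0.1875]
Step 3: x=[4.5997 7.7950 14.4004 18.2051] v=[2.4610 -4.9454 1.8516 0.6328]
Step 4: x=[4.9894 6.9849 14.5132 18.5127] v=[1.5587 -3.2404 0.4513 1.2305]
Max displacement = 3.0151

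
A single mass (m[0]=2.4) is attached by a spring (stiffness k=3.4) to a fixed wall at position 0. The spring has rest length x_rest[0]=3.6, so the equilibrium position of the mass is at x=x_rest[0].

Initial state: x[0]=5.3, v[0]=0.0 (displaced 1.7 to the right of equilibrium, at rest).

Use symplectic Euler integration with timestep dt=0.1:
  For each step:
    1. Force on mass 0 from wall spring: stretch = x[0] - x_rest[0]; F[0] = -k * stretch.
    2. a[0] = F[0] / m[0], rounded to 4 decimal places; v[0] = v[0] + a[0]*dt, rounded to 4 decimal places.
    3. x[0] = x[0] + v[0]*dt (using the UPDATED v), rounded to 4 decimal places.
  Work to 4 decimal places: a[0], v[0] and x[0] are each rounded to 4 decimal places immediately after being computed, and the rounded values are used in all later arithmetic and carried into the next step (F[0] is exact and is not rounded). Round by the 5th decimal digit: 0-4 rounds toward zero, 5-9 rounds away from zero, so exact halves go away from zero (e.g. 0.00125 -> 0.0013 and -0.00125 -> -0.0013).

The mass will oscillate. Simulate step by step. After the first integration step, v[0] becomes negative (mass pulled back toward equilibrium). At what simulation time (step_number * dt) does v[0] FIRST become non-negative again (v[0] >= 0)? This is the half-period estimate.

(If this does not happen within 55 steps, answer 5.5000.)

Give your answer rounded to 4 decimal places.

Step 0: x=[5.3000] v=[0.0000]
Step 1: x=[5.2759] v=[-0.2408]
Step 2: x=[5.2281] v=[-0.4782]
Step 3: x=[5.1572] v=[-0.7089]
Step 4: x=[5.0643] v=[-0.9295]
Step 5: x=[4.9506] v=[-1.1369]
Step 6: x=[4.8178] v=[-1.3282]
Step 7: x=[4.6677] v=[-1.5007]
Step 8: x=[4.5025] v=[-1.6520]
Step 9: x=[4.3245] v=[-1.7799]
Step 10: x=[4.1363] v=[-1.8825]
Step 11: x=[3.9405] v=[-1.9585]
Step 12: x=[3.7398] v=[-2.0067]
Step 13: x=[3.5372] v=[-2.0265]
Step 14: x=[3.3354] v=[-2.0176]
Step 15: x=[3.1374] v=[-1.9801]
Step 16: x=[2.9459] v=[-1.9146]
Step 17: x=[2.7637] v=[-1.8219]
Step 18: x=[2.5934] v=[-1.7034]
Step 19: x=[2.4373] v=[-1.5608]
Step 20: x=[2.2977] v=[-1.3961]
Step 21: x=[2.1765] v=[-1.2116]
Step 22: x=[2.0755] v=[-1.0099]
Step 23: x=[1.9961] v=[-0.7939]
Step 24: x=[1.9394] v=[-0.5667]
Step 25: x=[1.9063] v=[-0.3315]
Step 26: x=[1.8971] v=[-0.0916]
Step 27: x=[1.9121] v=[0.1496]
First v>=0 after going negative at step 27, time=2.7000

Answer: 2.7000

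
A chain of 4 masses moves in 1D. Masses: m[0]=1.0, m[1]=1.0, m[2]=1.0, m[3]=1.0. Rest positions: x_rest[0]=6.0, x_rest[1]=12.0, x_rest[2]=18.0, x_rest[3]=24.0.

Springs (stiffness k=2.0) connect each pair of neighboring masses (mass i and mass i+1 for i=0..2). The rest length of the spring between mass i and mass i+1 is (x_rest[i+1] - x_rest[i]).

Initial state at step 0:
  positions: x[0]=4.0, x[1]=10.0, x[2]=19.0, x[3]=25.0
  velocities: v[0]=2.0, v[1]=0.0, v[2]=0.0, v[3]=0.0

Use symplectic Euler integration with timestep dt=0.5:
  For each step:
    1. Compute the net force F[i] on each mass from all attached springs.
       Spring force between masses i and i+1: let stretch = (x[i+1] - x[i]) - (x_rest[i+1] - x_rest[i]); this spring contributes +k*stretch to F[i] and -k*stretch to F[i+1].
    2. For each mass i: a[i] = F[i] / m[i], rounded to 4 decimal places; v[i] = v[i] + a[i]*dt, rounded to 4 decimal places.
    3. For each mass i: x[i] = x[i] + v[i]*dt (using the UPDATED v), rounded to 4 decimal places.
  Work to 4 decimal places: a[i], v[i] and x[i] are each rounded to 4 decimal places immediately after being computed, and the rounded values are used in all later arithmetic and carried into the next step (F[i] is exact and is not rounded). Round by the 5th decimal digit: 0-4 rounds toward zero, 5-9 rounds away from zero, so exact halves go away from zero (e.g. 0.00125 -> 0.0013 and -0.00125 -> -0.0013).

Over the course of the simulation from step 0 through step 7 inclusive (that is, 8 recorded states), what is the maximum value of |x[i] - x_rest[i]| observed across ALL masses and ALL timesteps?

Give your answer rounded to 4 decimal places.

Answer: 2.7500

Derivation:
Step 0: x=[4.0000 10.0000 19.0000 25.0000] v=[2.0000 0.0000 0.0000 0.0000]
Step 1: x=[5.0000 11.5000 17.5000 25.0000] v=[2.0000 3.0000 -3.0000 0.0000]
Step 2: x=[6.2500 12.7500 16.7500 24.2500] v=[2.5000 2.5000 -1.5000 -1.5000]
Step 3: x=[7.7500 12.7500 17.7500 22.7500] v=[3.0000 0.0000 2.0000 -3.0000]
Step 4: x=[8.7500 12.7500 18.7500 21.7500] v=[2.0000 0.0000 2.0000 -2.0000]
Step 5: x=[8.7500 13.7500 18.2500 22.2500] v=[0.0000 2.0000 -1.0000 1.0000]
Step 6: x=[8.2500 14.5000 17.5000 23.7500] v=[-1.0000 1.5000 -1.5000 3.0000]
Step 7: x=[7.8750 13.6250 18.3750 25.1250] v=[-0.7500 -1.7500 1.7500 2.7500]
Max displacement = 2.7500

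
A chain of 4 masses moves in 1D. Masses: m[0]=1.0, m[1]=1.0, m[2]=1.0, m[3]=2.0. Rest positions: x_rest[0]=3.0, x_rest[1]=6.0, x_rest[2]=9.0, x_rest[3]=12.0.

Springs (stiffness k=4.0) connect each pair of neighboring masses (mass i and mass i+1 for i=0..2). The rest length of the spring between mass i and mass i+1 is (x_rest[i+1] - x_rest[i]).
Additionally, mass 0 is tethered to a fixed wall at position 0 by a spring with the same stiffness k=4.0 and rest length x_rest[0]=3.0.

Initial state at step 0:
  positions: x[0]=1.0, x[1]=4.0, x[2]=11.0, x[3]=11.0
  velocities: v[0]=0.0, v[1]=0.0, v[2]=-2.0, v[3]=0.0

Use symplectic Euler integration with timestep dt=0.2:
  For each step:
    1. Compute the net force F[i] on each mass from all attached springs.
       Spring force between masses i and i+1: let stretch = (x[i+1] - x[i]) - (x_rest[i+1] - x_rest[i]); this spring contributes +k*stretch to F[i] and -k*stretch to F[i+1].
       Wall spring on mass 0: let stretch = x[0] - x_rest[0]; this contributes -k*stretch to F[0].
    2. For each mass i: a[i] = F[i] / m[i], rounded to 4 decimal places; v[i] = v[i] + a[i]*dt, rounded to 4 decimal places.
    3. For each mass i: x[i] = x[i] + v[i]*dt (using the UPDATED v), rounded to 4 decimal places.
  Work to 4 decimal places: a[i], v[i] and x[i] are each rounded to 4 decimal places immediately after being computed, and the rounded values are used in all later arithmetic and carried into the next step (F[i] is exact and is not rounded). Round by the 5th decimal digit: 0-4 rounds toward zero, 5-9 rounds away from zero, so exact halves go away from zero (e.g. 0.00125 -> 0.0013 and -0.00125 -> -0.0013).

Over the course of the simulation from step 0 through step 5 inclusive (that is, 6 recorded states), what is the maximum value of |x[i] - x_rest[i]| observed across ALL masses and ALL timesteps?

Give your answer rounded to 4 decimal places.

Answer: 3.8448

Derivation:
Step 0: x=[1.0000 4.0000 11.0000 11.0000] v=[0.0000 0.0000 -2.0000 0.0000]
Step 1: x=[1.3200 4.6400 9.4800 11.2400] v=[1.6000 3.2000 -7.6000 1.2000]
Step 2: x=[1.9600 5.5232 7.4672 11.5792] v=[3.2000 4.4160 -10.0640 1.6960]
Step 3: x=[2.8565 6.1473 5.8013 11.8294] v=[4.4826 3.1206 -8.3296 1.2512]
Step 4: x=[3.8225 6.1895 5.1552 11.8374] v=[4.8300 0.2112 -3.2303 0.0400]
Step 5: x=[4.5556 5.6875 5.7438 11.5508] v=[3.6656 -2.5098 2.9429 -1.4329]
Max displacement = 3.8448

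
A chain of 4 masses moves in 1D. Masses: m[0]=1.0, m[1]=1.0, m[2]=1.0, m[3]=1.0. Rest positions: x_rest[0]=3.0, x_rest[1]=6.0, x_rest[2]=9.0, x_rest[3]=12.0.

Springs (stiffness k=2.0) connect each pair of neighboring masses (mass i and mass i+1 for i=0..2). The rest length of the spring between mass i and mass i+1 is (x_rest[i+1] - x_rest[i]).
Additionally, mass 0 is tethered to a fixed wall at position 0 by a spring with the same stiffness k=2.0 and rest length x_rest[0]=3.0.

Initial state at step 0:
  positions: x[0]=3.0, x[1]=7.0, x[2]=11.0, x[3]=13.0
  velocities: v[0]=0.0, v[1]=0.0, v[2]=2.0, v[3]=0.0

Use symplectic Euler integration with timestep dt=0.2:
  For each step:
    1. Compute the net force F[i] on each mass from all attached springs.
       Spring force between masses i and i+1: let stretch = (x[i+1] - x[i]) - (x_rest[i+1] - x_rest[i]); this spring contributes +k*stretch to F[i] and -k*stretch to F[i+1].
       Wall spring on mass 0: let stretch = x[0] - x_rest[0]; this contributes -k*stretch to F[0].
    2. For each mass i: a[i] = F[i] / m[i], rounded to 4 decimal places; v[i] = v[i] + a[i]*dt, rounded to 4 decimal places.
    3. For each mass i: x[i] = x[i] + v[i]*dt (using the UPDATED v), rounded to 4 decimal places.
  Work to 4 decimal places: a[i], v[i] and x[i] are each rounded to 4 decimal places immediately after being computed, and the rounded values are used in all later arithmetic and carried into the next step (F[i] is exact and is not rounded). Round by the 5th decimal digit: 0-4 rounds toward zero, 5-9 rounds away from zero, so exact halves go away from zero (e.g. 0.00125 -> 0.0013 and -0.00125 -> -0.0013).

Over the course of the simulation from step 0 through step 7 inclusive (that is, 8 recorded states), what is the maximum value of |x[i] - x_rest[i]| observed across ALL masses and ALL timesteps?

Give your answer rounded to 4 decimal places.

Answer: 2.5670

Derivation:
Step 0: x=[3.0000 7.0000 11.0000 13.0000] v=[0.0000 0.0000 2.0000 0.0000]
Step 1: x=[3.0800 7.0000 11.2400 13.0800] v=[0.4000 0.0000 1.2000 0.4000]
Step 2: x=[3.2272 7.0256 11.2880 13.2528] v=[0.7360 0.1280 0.2400 0.8640]
Step 3: x=[3.4201 7.0883 11.1522 13.5084] v=[0.9645 0.3136 -0.6790 1.2781]
Step 4: x=[3.6328 7.1827 10.8798 13.8155] v=[1.0637 0.4719 -1.3621 1.5356]
Step 5: x=[3.8389 7.2889 10.5465 14.1278] v=[1.0305 0.5308 -1.6667 1.5613]
Step 6: x=[4.0139 7.3797 10.2391 14.3936] v=[0.8749 0.4538 -1.5372 1.3288]
Step 7: x=[4.1370 7.4299 10.0353 14.5670] v=[0.6157 0.2512 -1.0192 0.8670]
Max displacement = 2.5670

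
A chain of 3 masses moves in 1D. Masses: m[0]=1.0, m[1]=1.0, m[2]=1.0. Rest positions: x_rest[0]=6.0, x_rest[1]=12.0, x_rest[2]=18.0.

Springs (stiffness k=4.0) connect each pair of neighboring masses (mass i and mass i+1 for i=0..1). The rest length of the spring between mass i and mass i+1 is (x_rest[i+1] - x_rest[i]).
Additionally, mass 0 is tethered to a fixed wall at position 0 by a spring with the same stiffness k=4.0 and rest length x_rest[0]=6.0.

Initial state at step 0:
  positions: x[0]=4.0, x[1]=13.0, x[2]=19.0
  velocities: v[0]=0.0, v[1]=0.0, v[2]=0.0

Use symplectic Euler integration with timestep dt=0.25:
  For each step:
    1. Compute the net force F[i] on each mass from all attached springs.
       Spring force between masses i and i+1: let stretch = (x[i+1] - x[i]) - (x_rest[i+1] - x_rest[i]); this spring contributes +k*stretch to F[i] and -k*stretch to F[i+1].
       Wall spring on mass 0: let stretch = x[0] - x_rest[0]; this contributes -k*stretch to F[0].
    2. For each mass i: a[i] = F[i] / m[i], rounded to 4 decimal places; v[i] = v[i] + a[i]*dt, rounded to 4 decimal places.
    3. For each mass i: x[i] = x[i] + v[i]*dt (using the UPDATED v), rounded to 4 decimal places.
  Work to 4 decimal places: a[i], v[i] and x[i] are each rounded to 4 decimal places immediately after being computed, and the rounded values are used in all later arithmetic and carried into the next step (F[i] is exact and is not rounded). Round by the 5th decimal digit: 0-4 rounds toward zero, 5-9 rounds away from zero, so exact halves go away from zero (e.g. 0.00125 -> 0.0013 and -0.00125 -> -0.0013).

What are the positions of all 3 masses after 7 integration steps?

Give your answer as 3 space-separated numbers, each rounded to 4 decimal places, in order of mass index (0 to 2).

Answer: 5.1323 12.9155 17.5591

Derivation:
Step 0: x=[4.0000 13.0000 19.0000] v=[0.0000 0.0000 0.0000]
Step 1: x=[5.2500 12.2500 19.0000] v=[5.0000 -3.0000 0.0000]
Step 2: x=[6.9375 11.4375 18.8125] v=[6.7500 -3.2500 -0.7500]
Step 3: x=[8.0156 11.3438 18.2813] v=[4.3125 -0.3750 -2.1250]
Step 4: x=[7.9219 12.1524 17.5157] v=[-0.3749 3.2343 -3.0625]
Step 5: x=[6.9053 13.2442 16.9093] v=[-4.0663 4.3671 -2.4258]
Step 6: x=[5.7471 13.6675 16.8866] v=[-4.6327 1.6933 -0.0909]
Step 7: x=[5.1323 12.9155 17.5591] v=[-2.4594 -3.0080 2.6900]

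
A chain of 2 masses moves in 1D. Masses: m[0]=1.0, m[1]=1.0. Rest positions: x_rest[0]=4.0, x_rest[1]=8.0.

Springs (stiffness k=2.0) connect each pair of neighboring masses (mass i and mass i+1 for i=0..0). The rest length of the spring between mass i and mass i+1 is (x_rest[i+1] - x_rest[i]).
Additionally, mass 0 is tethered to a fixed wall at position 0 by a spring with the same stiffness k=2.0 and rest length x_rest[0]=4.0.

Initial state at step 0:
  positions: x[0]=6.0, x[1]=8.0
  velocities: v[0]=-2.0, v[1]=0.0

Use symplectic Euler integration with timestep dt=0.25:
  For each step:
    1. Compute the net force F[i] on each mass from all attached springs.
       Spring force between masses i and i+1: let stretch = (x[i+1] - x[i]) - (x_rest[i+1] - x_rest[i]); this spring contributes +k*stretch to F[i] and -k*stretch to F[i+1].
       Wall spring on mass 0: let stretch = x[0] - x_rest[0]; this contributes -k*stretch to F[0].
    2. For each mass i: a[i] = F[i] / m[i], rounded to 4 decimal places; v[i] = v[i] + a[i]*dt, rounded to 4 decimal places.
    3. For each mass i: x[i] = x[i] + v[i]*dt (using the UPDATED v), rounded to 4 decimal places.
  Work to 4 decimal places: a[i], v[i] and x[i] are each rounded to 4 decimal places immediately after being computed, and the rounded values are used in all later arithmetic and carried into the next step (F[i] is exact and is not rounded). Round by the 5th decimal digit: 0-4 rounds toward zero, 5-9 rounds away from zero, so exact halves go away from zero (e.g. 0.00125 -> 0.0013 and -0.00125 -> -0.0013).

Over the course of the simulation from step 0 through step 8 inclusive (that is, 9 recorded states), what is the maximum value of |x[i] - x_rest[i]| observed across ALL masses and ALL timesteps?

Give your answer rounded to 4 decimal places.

Step 0: x=[6.0000 8.0000] v=[-2.0000 0.0000]
Step 1: x=[5.0000 8.2500] v=[-4.0000 1.0000]
Step 2: x=[3.7813 8.5938] v=[-4.8750 1.3750]
Step 3: x=[2.6915 8.8360] v=[-4.3594 0.9688]
Step 4: x=[2.0333 8.8101] v=[-2.6329 -0.1035]
Step 5: x=[1.9680 8.4371] v=[-0.2612 -1.4919]
Step 6: x=[2.4654 7.7555] v=[1.9894 -2.7265]
Step 7: x=[3.3159 6.9126] v=[3.4018 -3.3716]
Step 8: x=[4.2015 6.1201] v=[3.5422 -3.1700]
Max displacement = 2.0320

Answer: 2.0320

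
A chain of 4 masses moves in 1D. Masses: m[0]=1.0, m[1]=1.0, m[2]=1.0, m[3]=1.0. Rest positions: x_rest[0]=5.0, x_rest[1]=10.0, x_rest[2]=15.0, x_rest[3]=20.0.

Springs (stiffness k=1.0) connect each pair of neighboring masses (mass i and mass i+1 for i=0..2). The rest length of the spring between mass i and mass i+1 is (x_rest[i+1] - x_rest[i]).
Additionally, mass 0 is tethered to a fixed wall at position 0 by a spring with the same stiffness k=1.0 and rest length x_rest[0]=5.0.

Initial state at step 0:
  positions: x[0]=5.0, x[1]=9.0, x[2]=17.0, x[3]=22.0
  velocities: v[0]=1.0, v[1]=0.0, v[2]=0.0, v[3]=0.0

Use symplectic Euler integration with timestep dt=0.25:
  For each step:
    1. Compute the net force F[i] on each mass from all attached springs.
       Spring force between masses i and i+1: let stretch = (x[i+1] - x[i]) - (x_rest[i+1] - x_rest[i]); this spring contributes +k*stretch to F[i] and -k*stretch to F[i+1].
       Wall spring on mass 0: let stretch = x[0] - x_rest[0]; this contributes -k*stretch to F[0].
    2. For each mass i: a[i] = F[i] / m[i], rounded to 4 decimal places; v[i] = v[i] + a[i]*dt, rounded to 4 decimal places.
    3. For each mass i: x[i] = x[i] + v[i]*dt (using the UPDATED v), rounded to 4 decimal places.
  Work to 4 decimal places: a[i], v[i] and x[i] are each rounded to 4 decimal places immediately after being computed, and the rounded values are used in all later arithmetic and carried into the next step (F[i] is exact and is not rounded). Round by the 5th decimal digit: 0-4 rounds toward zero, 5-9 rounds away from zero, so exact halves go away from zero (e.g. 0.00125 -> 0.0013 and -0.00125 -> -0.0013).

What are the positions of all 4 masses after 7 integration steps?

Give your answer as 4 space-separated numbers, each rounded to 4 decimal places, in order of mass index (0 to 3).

Answer: 5.6966 12.3000 15.2455 21.0854

Derivation:
Step 0: x=[5.0000 9.0000 17.0000 22.0000] v=[1.0000 0.0000 0.0000 0.0000]
Step 1: x=[5.1875 9.2500 16.8125 22.0000] v=[0.7500 1.0000 -0.7500 0.0000]
Step 2: x=[5.3047 9.7188 16.4766 21.9883] v=[0.4688 1.8750 -1.3438 -0.0469]
Step 3: x=[5.3663 10.3340 16.0628 21.9446] v=[0.2462 2.4609 -1.6553 -0.1748]
Step 4: x=[5.4030 10.9968 15.6585 21.8458] v=[0.1466 2.6512 -1.6171 -0.3953]
Step 5: x=[5.4516 11.6014 15.3496 21.6728] v=[0.1943 2.4182 -1.2357 -0.6921]
Step 6: x=[5.5438 12.0559 15.2016 21.4171] v=[0.3689 1.8178 -0.5920 -1.0229]
Step 7: x=[5.6966 12.3000 15.2455 21.0854] v=[0.6110 0.9762 0.1755 -1.3268]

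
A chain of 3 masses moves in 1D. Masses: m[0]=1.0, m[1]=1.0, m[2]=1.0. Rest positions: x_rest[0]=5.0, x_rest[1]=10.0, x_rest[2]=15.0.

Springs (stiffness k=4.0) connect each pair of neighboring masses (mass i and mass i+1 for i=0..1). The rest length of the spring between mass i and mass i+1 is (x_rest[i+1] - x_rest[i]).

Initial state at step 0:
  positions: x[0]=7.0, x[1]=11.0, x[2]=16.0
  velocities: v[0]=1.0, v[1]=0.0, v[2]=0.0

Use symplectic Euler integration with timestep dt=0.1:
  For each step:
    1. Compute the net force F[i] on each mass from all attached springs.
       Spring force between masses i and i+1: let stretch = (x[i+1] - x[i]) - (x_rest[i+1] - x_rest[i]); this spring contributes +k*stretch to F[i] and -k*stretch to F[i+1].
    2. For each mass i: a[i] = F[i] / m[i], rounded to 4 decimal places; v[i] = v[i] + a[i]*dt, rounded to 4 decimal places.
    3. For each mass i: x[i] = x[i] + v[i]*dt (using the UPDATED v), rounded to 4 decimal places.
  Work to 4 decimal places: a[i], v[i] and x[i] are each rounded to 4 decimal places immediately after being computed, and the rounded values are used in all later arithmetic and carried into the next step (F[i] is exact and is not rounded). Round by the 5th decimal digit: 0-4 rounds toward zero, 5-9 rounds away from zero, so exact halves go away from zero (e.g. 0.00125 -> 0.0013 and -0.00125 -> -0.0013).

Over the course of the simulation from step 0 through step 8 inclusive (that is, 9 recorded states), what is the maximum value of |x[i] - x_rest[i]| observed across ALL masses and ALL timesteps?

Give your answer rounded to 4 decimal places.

Step 0: x=[7.0000 11.0000 16.0000] v=[1.0000 0.0000 0.0000]
Step 1: x=[7.0600 11.0400 16.0000] v=[0.6000 0.4000 0.0000]
Step 2: x=[7.0792 11.1192 16.0016] v=[0.1920 0.7920 0.0160]
Step 3: x=[7.0600 11.2321 16.0079] v=[-0.1920 1.1290 0.0630]
Step 4: x=[7.0077 11.3692 16.0232] v=[-0.5232 1.3705 0.1527]
Step 5: x=[6.9298 11.5180 16.0523] v=[-0.7786 1.4875 0.2911]
Step 6: x=[6.8355 11.6646 16.1000] v=[-0.9433 1.4659 0.4774]
Step 7: x=[6.7343 11.7954 16.1703] v=[-1.0117 1.3084 0.7032]
Step 8: x=[6.6356 11.8988 16.2656] v=[-0.9873 1.0339 0.9532]
Max displacement = 2.0792

Answer: 2.0792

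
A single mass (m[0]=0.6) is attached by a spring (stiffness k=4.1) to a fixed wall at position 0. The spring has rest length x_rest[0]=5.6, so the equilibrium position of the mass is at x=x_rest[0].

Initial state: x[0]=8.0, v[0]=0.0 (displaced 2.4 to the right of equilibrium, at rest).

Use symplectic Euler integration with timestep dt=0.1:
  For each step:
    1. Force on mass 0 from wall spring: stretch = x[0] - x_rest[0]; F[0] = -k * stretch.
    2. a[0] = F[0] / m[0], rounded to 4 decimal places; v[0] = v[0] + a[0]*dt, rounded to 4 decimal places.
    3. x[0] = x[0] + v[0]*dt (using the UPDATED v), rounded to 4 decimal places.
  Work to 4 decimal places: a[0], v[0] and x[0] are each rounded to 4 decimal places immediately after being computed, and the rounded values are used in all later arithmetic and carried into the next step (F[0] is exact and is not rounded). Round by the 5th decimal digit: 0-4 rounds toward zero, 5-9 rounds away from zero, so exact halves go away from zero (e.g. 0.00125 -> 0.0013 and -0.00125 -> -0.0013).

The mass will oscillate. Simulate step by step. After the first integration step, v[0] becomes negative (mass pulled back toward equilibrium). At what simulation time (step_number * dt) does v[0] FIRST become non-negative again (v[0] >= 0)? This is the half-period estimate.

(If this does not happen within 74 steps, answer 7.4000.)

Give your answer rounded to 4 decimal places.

Step 0: x=[8.0000] v=[0.0000]
Step 1: x=[7.8360] v=[-1.6400]
Step 2: x=[7.5192] v=[-3.1679]
Step 3: x=[7.0713] v=[-4.4794]
Step 4: x=[6.5228] v=[-5.4848]
Step 5: x=[5.9113] v=[-6.1154]
Step 6: x=[5.2785] v=[-6.3281]
Step 7: x=[4.6677] v=[-6.1084]
Step 8: x=[4.1206] v=[-5.4713]
Step 9: x=[3.6746] v=[-4.4604]
Step 10: x=[3.3601] v=[-3.1447]
Step 11: x=[3.1987] v=[-1.6141]
Step 12: x=[3.2014] v=[0.0268]
First v>=0 after going negative at step 12, time=1.2000

Answer: 1.2000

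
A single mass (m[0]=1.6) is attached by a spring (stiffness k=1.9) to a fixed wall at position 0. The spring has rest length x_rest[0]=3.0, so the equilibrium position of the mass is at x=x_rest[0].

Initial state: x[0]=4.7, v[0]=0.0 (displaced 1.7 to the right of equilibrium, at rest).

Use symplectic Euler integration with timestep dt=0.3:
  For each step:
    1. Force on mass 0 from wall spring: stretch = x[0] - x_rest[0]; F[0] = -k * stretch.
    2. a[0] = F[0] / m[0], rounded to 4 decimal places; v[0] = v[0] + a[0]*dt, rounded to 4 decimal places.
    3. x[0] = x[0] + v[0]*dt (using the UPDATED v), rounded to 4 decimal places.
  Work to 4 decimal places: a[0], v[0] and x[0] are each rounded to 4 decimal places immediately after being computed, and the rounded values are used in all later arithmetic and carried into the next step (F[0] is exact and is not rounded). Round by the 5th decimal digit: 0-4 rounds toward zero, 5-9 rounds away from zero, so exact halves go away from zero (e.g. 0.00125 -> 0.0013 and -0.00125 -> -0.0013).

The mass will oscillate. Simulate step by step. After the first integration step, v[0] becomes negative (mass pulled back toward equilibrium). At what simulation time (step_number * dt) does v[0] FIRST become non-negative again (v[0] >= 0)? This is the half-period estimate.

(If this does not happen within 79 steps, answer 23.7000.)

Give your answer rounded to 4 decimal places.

Step 0: x=[4.7000] v=[0.0000]
Step 1: x=[4.5183] v=[-0.6056]
Step 2: x=[4.1744] v=[-1.1465]
Step 3: x=[3.7049] v=[-1.5649]
Step 4: x=[3.1601] v=[-1.8160]
Step 5: x=[2.5982] v=[-1.8730]
Step 6: x=[2.0792] v=[-1.7299]
Step 7: x=[1.6586] v=[-1.4019]
Step 8: x=[1.3814] v=[-0.9240]
Step 9: x=[1.2772] v=[-0.3474]
Step 10: x=[1.3571] v=[0.2663]
First v>=0 after going negative at step 10, time=3.0000

Answer: 3.0000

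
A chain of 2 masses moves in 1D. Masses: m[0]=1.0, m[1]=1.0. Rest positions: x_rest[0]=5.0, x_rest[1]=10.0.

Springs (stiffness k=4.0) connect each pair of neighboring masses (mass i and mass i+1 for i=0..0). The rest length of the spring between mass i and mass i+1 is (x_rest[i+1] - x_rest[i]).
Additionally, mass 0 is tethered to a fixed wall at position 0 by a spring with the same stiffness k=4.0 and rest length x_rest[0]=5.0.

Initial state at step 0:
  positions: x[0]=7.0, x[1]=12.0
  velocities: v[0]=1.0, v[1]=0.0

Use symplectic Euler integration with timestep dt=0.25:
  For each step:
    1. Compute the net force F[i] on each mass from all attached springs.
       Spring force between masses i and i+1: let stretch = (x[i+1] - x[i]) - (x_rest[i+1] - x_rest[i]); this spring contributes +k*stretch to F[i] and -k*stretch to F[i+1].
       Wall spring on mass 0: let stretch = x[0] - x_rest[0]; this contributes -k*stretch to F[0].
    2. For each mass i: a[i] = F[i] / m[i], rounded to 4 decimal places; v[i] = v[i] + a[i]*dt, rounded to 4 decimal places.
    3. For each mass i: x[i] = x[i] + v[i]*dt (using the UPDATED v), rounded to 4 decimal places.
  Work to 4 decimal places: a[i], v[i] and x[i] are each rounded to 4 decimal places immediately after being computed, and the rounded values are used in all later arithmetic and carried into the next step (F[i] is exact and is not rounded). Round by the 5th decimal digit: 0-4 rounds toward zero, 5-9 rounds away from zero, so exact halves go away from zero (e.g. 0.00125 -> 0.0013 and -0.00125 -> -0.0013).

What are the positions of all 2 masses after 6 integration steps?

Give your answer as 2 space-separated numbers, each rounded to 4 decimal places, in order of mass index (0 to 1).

Answer: 4.7405 9.2327

Derivation:
Step 0: x=[7.0000 12.0000] v=[1.0000 0.0000]
Step 1: x=[6.7500 12.0000] v=[-1.0000 0.0000]
Step 2: x=[6.1250 11.9375] v=[-2.5000 -0.2500]
Step 3: x=[5.4219 11.6719] v=[-2.8125 -1.0625]
Step 4: x=[4.9258 11.0938] v=[-1.9844 -2.3125]
Step 5: x=[4.7403 10.2237] v=[-0.7422 -3.4805]
Step 6: x=[4.7405 9.2327] v=[0.0009 -3.9639]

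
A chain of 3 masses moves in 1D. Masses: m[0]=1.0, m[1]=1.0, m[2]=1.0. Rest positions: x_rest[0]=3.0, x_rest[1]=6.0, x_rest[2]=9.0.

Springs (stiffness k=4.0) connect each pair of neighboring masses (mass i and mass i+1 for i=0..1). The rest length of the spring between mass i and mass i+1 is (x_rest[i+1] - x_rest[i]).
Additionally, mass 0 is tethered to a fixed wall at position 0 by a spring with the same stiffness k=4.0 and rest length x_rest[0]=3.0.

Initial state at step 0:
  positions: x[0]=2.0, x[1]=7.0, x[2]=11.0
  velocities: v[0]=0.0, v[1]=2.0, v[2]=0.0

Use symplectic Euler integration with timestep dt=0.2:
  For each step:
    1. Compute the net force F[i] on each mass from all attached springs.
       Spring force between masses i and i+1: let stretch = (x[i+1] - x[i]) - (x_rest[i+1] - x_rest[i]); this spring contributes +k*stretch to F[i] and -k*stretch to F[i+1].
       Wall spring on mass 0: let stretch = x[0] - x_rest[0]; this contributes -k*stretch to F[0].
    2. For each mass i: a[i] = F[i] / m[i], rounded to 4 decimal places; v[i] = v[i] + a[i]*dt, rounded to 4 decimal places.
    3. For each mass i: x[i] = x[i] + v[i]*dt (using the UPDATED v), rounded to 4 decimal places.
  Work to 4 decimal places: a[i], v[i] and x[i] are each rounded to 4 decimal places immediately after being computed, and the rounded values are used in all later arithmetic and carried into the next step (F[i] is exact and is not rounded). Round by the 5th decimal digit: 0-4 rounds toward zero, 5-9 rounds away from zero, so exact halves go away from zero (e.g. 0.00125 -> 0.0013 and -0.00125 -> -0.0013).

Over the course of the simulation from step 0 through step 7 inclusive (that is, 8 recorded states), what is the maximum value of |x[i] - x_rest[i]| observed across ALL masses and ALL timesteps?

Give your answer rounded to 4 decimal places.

Step 0: x=[2.0000 7.0000 11.0000] v=[0.0000 2.0000 0.0000]
Step 1: x=[2.4800 7.2400 10.8400] v=[2.4000 1.2000 -0.8000]
Step 2: x=[3.3248 7.2944 10.5840] v=[4.2240 0.2720 -1.2800]
Step 3: x=[4.2728 7.2400 10.2817] v=[4.7398 -0.2720 -1.5117]
Step 4: x=[5.0119 7.1975 9.9727] v=[3.6953 -0.2124 -1.5451]
Step 5: x=[5.2988 7.2494 9.6996] v=[1.4343 0.2593 -1.3653]
Step 6: x=[5.0499 7.3812 9.5145] v=[-1.2443 0.6590 -0.9255]
Step 7: x=[4.3661 7.4813 9.4681] v=[-3.4192 0.5006 -0.2321]
Max displacement = 2.2988

Answer: 2.2988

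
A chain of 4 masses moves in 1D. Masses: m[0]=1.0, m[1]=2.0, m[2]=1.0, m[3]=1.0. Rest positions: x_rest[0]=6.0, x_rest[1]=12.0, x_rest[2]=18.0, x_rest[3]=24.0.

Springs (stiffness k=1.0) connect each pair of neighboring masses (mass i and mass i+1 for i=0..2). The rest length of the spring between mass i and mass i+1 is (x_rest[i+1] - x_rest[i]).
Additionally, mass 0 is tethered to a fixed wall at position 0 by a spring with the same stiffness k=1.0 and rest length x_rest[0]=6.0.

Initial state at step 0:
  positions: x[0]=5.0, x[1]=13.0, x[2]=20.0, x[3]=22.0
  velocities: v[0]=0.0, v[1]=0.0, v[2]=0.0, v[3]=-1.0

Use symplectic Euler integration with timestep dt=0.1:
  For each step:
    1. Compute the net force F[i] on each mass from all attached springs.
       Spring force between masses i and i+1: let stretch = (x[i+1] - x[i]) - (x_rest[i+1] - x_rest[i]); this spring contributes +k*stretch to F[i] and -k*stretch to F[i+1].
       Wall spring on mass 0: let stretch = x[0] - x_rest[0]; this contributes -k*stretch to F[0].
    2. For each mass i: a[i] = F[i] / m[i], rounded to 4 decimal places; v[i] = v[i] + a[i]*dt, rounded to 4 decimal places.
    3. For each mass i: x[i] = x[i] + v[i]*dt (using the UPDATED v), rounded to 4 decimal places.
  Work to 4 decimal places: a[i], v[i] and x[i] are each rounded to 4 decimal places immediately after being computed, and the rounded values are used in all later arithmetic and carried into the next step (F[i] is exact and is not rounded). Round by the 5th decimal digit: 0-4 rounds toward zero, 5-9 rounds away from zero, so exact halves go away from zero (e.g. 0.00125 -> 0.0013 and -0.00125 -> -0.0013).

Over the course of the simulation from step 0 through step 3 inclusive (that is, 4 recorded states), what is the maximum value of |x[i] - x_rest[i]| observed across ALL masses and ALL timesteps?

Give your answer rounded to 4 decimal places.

Step 0: x=[5.0000 13.0000 20.0000 22.0000] v=[0.0000 0.0000 0.0000 -1.0000]
Step 1: x=[5.0300 12.9950 19.9500 21.9400] v=[0.3000 -0.0500 -0.5000 -0.6000]
Step 2: x=[5.0894 12.9850 19.8504 21.9201] v=[0.5935 -0.1005 -0.9965 -0.1990]
Step 3: x=[5.1768 12.9698 19.7028 21.9395] v=[0.8741 -0.1520 -1.4761 0.1940]
Max displacement = 2.0799

Answer: 2.0799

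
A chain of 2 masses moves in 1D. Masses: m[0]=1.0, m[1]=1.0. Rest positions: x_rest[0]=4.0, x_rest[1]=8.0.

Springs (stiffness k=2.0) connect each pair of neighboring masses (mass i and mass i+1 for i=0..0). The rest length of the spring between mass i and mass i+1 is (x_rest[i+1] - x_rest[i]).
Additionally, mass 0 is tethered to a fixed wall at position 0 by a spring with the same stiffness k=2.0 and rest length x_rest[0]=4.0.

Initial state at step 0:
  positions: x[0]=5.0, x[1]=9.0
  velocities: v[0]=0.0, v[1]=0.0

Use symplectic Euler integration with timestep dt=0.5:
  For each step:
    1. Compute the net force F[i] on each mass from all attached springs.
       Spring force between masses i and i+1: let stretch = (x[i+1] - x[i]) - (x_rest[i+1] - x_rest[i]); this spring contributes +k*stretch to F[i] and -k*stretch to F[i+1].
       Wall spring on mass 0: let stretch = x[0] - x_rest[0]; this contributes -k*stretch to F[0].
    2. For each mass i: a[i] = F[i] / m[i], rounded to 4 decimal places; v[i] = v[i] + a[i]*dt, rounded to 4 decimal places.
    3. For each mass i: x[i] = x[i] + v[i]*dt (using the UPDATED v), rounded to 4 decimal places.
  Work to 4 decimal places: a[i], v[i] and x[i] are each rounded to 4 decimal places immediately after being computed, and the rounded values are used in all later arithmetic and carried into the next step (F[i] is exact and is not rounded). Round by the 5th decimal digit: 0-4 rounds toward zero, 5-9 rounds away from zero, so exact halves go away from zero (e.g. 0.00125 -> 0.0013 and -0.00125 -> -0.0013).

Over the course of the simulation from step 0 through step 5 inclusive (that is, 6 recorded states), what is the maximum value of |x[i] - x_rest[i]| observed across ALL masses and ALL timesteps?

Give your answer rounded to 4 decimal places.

Answer: 1.0937

Derivation:
Step 0: x=[5.0000 9.0000] v=[0.0000 0.0000]
Step 1: x=[4.5000 9.0000] v=[-1.0000 0.0000]
Step 2: x=[4.0000 8.7500] v=[-1.0000 -0.5000]
Step 3: x=[3.8750 8.1250] v=[-0.2500 -1.2500]
Step 4: x=[3.9375 7.3750] v=[0.1250 -1.5000]
Step 5: x=[3.7500 6.9063] v=[-0.3750 -0.9375]
Max displacement = 1.0937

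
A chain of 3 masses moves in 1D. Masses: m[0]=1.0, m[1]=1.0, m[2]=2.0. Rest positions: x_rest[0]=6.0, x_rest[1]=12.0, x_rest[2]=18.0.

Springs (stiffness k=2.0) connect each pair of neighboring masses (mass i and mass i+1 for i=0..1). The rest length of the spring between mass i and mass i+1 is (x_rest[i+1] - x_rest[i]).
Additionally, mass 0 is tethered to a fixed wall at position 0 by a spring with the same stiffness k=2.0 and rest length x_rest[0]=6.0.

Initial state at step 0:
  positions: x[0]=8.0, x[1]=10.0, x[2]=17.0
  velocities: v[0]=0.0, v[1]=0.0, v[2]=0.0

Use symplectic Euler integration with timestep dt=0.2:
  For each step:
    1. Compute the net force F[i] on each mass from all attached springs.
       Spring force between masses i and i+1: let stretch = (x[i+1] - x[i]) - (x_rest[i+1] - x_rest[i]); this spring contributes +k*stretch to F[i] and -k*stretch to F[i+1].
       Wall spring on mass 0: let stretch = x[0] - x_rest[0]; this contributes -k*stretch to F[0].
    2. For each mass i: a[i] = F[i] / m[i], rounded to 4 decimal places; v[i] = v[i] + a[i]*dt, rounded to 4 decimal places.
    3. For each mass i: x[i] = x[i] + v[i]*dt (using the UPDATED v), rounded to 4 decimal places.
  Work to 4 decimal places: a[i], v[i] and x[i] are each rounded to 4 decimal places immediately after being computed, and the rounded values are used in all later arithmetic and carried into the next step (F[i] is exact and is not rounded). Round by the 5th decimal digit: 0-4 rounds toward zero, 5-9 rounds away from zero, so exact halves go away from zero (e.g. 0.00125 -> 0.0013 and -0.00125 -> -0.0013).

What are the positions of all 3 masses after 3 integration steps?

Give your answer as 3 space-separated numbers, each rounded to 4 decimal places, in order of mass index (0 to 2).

Step 0: x=[8.0000 10.0000 17.0000] v=[0.0000 0.0000 0.0000]
Step 1: x=[7.5200 10.4000 16.9600] v=[-2.4000 2.0000 -0.2000]
Step 2: x=[6.6688 11.0944 16.8976] v=[-4.2560 3.4720 -0.3120]
Step 3: x=[5.6381 11.8990 16.8431] v=[-5.1533 4.0230 -0.2726]

Answer: 5.6381 11.8990 16.8431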